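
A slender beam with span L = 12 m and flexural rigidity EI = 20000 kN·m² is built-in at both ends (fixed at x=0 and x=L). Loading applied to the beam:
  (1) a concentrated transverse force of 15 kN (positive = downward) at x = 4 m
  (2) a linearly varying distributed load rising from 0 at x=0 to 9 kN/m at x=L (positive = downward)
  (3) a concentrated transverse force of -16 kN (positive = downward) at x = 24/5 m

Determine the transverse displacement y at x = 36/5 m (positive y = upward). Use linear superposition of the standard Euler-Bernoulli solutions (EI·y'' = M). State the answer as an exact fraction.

y(36/5) = -100732/9765625 m

Load 1 — point force P=15 kN at a=4 m (b=L-a=8):
  y_1 = -Pa²(L-x)²(3bL-(3b+a)(L-x))/(6L³EI)  [x>a] = -15·4²·(12-(36/5))²·(3·8·12-(3·8+4)·(12-(36/5)))/(6·12³·20000) = -64/15625 m
Load 2 — triangular load w₀=9 kN/m (0→w₀ over full span):
  y_2 = -w₀x²(L-x)²(x+2L)/(120LEI) = -9·(36/5)²·(12-(36/5))²·((36/5)+2·12)/(120·12·20000) = -113724/9765625 m
Load 3 — point force P=-16 kN at a=24/5 m (b=L-a=36/5):
  y_3 = -Pa²(L-x)²(3bL-(3b+a)(L-x))/(6L³EI)  [x>a] = -(-16)·(24/5)²·(12-(36/5))²·(3·(36/5)·12-(3·(36/5)+(24/5))·(12-(36/5)))/(6·12³·20000) = 52992/9765625 m
Superposition: y = Σ y_i = -100732/9765625 m ≈ -0.010315 m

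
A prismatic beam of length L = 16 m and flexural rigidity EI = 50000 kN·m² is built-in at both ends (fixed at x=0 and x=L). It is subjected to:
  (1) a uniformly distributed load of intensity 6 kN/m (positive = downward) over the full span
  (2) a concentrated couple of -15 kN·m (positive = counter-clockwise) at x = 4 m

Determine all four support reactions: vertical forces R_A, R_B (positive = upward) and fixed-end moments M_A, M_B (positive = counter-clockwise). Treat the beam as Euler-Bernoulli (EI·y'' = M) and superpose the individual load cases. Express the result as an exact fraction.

R_A = 6009/128 kN, M_A = 2093/16 kN·m, R_B = 6279/128 kN, M_B = -2123/16 kN·m

Load 1 — uniform load w=6 kN/m over full span:
  R_A = wL/2 = 6·16/2 = 48 kN
  M_A = wL²/12 = 6·16²/12 = 128 kN·m
  R_B = wL/2 = 6·16/2 = 48 kN
  M_B = -wL²/12 = -6·16²/12 = -128 kN·m
Load 2 — applied couple M₀=-15 kN·m at a=4 m (b=L-a=12):
  R_A = 6M₀ab/L³ = 6·(-15)·4·12/16³ = -135/128 kN
  M_A = M₀b(2a-b)/L² = (-15)·12·(2·4-12)/16² = 45/16 kN·m
  R_B = -6M₀ab/L³ = -6·(-15)·4·12/16³ = 135/128 kN
  M_B = M₀a(2b-a)/L² = (-15)·4·(2·12-4)/16² = -75/16 kN·m
Superposition: R_A = 6009/128 kN, M_A = 2093/16 kN·m, R_B = 6279/128 kN, M_B = -2123/16 kN·m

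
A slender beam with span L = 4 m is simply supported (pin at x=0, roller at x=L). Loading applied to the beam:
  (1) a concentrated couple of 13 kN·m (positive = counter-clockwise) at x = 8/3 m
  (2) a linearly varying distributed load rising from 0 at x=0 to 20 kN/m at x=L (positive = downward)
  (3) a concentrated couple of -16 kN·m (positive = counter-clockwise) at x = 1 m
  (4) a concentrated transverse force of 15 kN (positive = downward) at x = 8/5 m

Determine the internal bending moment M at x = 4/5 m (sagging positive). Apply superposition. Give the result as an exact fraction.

Load 1 — applied couple M₀=13 kN·m at a=8/3 m (b=L-a=4/3):
  M_1 = M₀x/L  [x≤a] = 13·(4/5)/4 = 13/5 kN·m
Load 2 — triangular load w₀=20 kN/m (0→w₀ over full span):
  M_2 = w₀Lx/6 - w₀x³/(6L) = 20·4·(4/5)/6 - 20·(4/5)³/(6·4) = 256/25 kN·m
Load 3 — applied couple M₀=-16 kN·m at a=1 m (b=L-a=3):
  M_3 = M₀x/L  [x≤a] = (-16)·(4/5)/4 = -16/5 kN·m
Load 4 — point force P=15 kN at a=8/5 m (b=L-a=12/5):
  M_4 = Pbx/L  [x≤a] = 15·(12/5)·(4/5)/4 = 36/5 kN·m
Superposition: M = Σ M_i = 421/25 kN·m ≈ 16.840000 kN·m

M(4/5) = 421/25 kN·m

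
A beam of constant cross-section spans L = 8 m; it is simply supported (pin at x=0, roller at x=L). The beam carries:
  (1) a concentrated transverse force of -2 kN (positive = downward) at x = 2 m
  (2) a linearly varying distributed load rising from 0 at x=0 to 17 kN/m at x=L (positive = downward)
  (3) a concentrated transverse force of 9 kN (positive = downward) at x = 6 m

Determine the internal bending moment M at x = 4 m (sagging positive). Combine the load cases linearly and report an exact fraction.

M(4) = 75 kN·m

Load 1 — point force P=-2 kN at a=2 m (b=L-a=6):
  M_1 = Pa(L-x)/L  [x>a] = (-2)·2·(8-4)/8 = -2 kN·m
Load 2 — triangular load w₀=17 kN/m (0→w₀ over full span):
  M_2 = w₀Lx/6 - w₀x³/(6L) = 17·8·4/6 - 17·4³/(6·8) = 68 kN·m
Load 3 — point force P=9 kN at a=6 m (b=L-a=2):
  M_3 = Pbx/L  [x≤a] = 9·2·4/8 = 9 kN·m
Superposition: M = Σ M_i = 75 kN·m ≈ 75.000000 kN·m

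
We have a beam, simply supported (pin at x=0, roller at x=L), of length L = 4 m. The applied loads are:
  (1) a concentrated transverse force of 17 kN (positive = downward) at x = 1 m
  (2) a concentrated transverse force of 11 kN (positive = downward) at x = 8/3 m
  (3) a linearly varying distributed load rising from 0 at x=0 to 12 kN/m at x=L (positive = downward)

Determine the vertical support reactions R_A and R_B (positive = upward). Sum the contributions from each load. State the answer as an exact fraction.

Load 1 — point force P=17 kN at a=1 m (b=L-a=3):
  R_A = Pb/L = 17·3/4 = 51/4 kN
  R_B = Pa/L = 17·1/4 = 17/4 kN
Load 2 — point force P=11 kN at a=8/3 m (b=L-a=4/3):
  R_A = Pb/L = 11·(4/3)/4 = 11/3 kN
  R_B = Pa/L = 11·(8/3)/4 = 22/3 kN
Load 3 — triangular load w₀=12 kN/m (0→w₀ over full span):
  R_A = w₀L/6 = 12·4/6 = 8 kN
  R_B = w₀L/3 = 12·4/3 = 16 kN
Superposition: R_A = 293/12 kN, R_B = 331/12 kN

R_A = 293/12 kN, R_B = 331/12 kN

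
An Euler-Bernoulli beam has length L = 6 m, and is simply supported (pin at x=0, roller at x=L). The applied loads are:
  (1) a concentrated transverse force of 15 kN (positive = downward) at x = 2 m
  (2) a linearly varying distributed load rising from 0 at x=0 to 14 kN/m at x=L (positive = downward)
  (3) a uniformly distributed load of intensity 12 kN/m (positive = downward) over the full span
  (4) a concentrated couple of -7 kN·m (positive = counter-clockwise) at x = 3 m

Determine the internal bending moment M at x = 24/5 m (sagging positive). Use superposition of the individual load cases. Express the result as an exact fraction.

Load 1 — point force P=15 kN at a=2 m (b=L-a=4):
  M_1 = Pa(L-x)/L  [x>a] = 15·2·(6-(24/5))/6 = 6 kN·m
Load 2 — triangular load w₀=14 kN/m (0→w₀ over full span):
  M_2 = w₀Lx/6 - w₀x³/(6L) = 14·6·(24/5)/6 - 14·(24/5)³/(6·6) = 3024/125 kN·m
Load 3 — uniform load w=12 kN/m over full span:
  M_3 = wx(L-x)/2 = 12·(24/5)·(6-(24/5))/2 = 864/25 kN·m
Load 4 — applied couple M₀=-7 kN·m at a=3 m (b=L-a=3):
  M_4 = M₀x/L - M₀  [x>a] = (-7)·(24/5)/6 - (-7) = 7/5 kN·m
Superposition: M = Σ M_i = 8269/125 kN·m ≈ 66.152000 kN·m

M(24/5) = 8269/125 kN·m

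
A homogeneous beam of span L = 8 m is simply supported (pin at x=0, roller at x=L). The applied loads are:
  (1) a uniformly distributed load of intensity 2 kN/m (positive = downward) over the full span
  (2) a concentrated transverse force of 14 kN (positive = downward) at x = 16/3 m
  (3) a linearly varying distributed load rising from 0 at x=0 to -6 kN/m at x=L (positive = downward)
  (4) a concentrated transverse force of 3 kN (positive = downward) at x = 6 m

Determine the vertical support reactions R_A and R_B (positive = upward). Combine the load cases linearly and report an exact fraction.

R_A = 65/12 kN, R_B = 43/12 kN

Load 1 — uniform load w=2 kN/m over full span:
  R_A = wL/2 = 2·8/2 = 8 kN
  R_B = wL/2 = 2·8/2 = 8 kN
Load 2 — point force P=14 kN at a=16/3 m (b=L-a=8/3):
  R_A = Pb/L = 14·(8/3)/8 = 14/3 kN
  R_B = Pa/L = 14·(16/3)/8 = 28/3 kN
Load 3 — triangular load w₀=-6 kN/m (0→w₀ over full span):
  R_A = w₀L/6 = (-6)·8/6 = -8 kN
  R_B = w₀L/3 = (-6)·8/3 = -16 kN
Load 4 — point force P=3 kN at a=6 m (b=L-a=2):
  R_A = Pb/L = 3·2/8 = 3/4 kN
  R_B = Pa/L = 3·6/8 = 9/4 kN
Superposition: R_A = 65/12 kN, R_B = 43/12 kN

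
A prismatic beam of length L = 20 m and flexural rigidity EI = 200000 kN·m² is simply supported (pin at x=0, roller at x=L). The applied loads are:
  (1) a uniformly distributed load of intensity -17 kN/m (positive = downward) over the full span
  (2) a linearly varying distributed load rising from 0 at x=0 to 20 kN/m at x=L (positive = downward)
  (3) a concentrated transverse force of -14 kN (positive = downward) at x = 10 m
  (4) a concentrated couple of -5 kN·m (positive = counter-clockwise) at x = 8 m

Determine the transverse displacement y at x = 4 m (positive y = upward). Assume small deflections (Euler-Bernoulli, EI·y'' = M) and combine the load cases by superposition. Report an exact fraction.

y(4) = 9947/187500 m

Load 1 — uniform load w=-17 kN/m over full span:
  y_1 = -wx(L³-2Lx²+x³)/(24EI) = -(-17)·4·(20³-2·20·4²+4³)/(24·200000) = 986/9375 m
Load 2 — triangular load w₀=20 kN/m (0→w₀ over full span):
  y_2 = -w₀x(7L⁴-10L²x²+3x⁴)/(360LEI) = -20·4·(7·20⁴-10·20²·4²+3·4⁴)/(360·20·200000) = -2752/46875 m
Load 3 — point force P=-14 kN at a=10 m (b=L-a=10):
  y_3 = -Pbx(L²-b²-x²)/(6LEI)  [x≤a] = -(-14)·10·4·(20²-10²-4²)/(6·20·200000) = 497/75000 m
Load 4 — applied couple M₀=-5 kN·m at a=8 m (b=L-a=12):
  y_4 = (M₀x³/(6L)+C₁x)/EI  [x≤a] with C₁=M₀(3b²-L²)/(6L)=-4/3 = ((-5)·4³/(6·20)+(-4/3)·4)/200000 = -1/25000 m
Superposition: y = Σ y_i = 9947/187500 m ≈ 0.053051 m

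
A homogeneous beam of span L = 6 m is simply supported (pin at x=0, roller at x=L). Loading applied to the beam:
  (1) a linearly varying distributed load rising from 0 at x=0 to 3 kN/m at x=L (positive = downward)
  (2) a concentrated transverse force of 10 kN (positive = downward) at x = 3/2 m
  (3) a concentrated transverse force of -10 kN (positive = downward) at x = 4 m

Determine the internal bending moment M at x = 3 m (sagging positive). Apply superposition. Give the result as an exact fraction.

Load 1 — triangular load w₀=3 kN/m (0→w₀ over full span):
  M_1 = w₀Lx/6 - w₀x³/(6L) = 3·6·3/6 - 3·3³/(6·6) = 27/4 kN·m
Load 2 — point force P=10 kN at a=3/2 m (b=L-a=9/2):
  M_2 = Pa(L-x)/L  [x>a] = 10·(3/2)·(6-3)/6 = 15/2 kN·m
Load 3 — point force P=-10 kN at a=4 m (b=L-a=2):
  M_3 = Pbx/L  [x≤a] = (-10)·2·3/6 = -10 kN·m
Superposition: M = Σ M_i = 17/4 kN·m ≈ 4.250000 kN·m

M(3) = 17/4 kN·m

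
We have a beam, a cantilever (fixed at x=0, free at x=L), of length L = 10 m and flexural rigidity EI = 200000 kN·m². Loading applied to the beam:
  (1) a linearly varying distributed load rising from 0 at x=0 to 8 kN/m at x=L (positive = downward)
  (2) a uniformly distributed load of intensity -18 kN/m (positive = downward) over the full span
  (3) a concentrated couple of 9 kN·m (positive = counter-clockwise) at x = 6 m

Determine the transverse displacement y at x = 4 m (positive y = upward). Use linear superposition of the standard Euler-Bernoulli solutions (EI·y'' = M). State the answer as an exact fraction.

Load 1 — triangular load w₀=8 kN/m (0→w₀ over full span):
  y_1 = (w₀Lx³/12-w₀L²x²/6-w₀x⁵/(120L))/EI = (8·10·4³/12-8·10²·4²/6-8·4⁵/(120·10))/200000 = -2008/234375 m
Load 2 — uniform load w=-18 kN/m over full span:
  y_2 = -wx²(x²-4Lx+6L²)/(24EI) = -(-18)·4²·(4²-4·10·4+6·10²)/(24·200000) = 171/6250 m
Load 3 — applied couple M₀=9 kN·m at a=6 m (b=L-a=4):
  y_3 = M₀x²/(2EI)  [x≤a] = 9·4²/(2·200000) = 9/25000 m
Superposition: y = Σ y_i = 35911/1875000 m ≈ 0.019153 m

y(4) = 35911/1875000 m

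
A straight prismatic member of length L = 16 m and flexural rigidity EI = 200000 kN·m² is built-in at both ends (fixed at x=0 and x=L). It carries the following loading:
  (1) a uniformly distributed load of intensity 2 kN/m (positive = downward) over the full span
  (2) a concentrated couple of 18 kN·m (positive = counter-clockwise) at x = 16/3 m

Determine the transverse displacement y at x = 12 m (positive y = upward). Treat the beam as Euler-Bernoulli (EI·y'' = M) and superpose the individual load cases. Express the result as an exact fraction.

y(12) = -1/1250 m

Load 1 — uniform load w=2 kN/m over full span:
  y_1 = -wx²(L-x)²/(24EI) = -2·12²·(16-12)²/(24·200000) = -3/3125 m
Load 2 — applied couple M₀=18 kN·m at a=16/3 m (b=L-a=32/3):
  y_2 = (R_Ax³/6 - M_Ax²/2 - M₀(x-a)²/2)/EI  [x>a] with R_A=3/2, M_A=0 = ((3/2)·12³/6 - 0·12²/2 - 18·(12-(16/3))²/2)/200000 = 1/6250 m
Superposition: y = Σ y_i = -1/1250 m ≈ -0.000800 m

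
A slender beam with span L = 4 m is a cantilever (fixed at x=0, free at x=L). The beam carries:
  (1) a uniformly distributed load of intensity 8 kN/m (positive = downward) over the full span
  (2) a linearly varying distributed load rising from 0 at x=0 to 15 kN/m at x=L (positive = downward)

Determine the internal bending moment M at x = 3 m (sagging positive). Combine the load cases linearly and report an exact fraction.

M(3) = -87/8 kN·m

Load 1 — uniform load w=8 kN/m over full span:
  M_1 = -w(L-x)²/2 = -8·(4-3)²/2 = -4 kN·m
Load 2 — triangular load w₀=15 kN/m (0→w₀ over full span):
  M_2 = w₀Lx/2 - w₀L²/3 - w₀x³/(6L) = 15·4·3/2 - 15·4²/3 - 15·3³/(6·4) = -55/8 kN·m
Superposition: M = Σ M_i = -87/8 kN·m ≈ -10.875000 kN·m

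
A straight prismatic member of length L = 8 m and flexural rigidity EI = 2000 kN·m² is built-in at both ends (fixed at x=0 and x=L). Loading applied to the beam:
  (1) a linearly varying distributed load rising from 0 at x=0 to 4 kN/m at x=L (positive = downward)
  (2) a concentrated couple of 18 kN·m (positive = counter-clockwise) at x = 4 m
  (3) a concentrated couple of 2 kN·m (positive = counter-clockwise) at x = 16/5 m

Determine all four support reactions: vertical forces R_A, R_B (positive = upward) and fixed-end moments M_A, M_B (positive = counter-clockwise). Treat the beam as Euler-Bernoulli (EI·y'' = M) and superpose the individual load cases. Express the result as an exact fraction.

Load 1 — triangular load w₀=4 kN/m (0→w₀ over full span):
  R_A = 3w₀L/20 = 3·4·8/20 = 24/5 kN
  M_A = w₀L²/30 = 4·8²/30 = 128/15 kN·m
  R_B = 7w₀L/20 = 7·4·8/20 = 56/5 kN
  M_B = -w₀L²/20 = -4·8²/20 = -64/5 kN·m
Load 2 — applied couple M₀=18 kN·m at a=4 m (b=L-a=4):
  R_A = 6M₀ab/L³ = 6·18·4·4/8³ = 27/8 kN
  M_A = M₀b(2a-b)/L² = 18·4·(2·4-4)/8² = 9/2 kN·m
  R_B = -6M₀ab/L³ = -6·18·4·4/8³ = -27/8 kN
  M_B = M₀a(2b-a)/L² = 18·4·(2·4-4)/8² = 9/2 kN·m
Load 3 — applied couple M₀=2 kN·m at a=16/5 m (b=L-a=24/5):
  R_A = 6M₀ab/L³ = 6·2·(16/5)·(24/5)/8³ = 9/25 kN
  M_A = M₀b(2a-b)/L² = 2·(24/5)·(2·(16/5)-(24/5))/8² = 6/25 kN·m
  R_B = -6M₀ab/L³ = -6·2·(16/5)·(24/5)/8³ = -9/25 kN
  M_B = M₀a(2b-a)/L² = 2·(16/5)·(2·(24/5)-(16/5))/8² = 16/25 kN·m
Superposition: R_A = 1707/200 kN, M_A = 1991/150 kN·m, R_B = 1493/200 kN, M_B = -383/50 kN·m

R_A = 1707/200 kN, M_A = 1991/150 kN·m, R_B = 1493/200 kN, M_B = -383/50 kN·m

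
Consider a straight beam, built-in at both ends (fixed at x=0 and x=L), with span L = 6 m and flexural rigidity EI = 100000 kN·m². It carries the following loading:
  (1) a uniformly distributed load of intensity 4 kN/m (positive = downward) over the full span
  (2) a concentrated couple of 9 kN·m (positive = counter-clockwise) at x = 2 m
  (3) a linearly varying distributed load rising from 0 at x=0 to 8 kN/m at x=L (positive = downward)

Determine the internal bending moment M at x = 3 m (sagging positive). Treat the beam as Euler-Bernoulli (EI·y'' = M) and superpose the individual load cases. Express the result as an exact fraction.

Load 1 — uniform load w=4 kN/m over full span:
  M_1 = wLx/2 - wL²/12 - wx²/2 = 4·6·3/2 - 4·6²/12 - 4·3²/2 = 6 kN·m
Load 2 — applied couple M₀=9 kN·m at a=2 m (b=L-a=4):
  M_2 = R_Ax - M_A - M₀  [x>a] with R_A=2, M_A=0 = 2·3 - 0 - 9 = -3 kN·m
Load 3 — triangular load w₀=8 kN/m (0→w₀ over full span):
  M_3 = 3w₀Lx/20 - w₀L²/30 - w₀x³/(6L) = 3·8·6·3/20 - 8·6²/30 - 8·3³/(6·6) = 6 kN·m
Superposition: M = Σ M_i = 9 kN·m ≈ 9.000000 kN·m

M(3) = 9 kN·m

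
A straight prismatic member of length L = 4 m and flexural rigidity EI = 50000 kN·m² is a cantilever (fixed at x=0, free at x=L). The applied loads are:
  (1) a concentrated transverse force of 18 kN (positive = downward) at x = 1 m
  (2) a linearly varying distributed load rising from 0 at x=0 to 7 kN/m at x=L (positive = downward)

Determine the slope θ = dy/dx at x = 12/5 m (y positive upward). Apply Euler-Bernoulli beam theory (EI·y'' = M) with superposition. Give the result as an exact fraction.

Load 1 — point force P=18 kN at a=1 m (b=L-a=3):
  θ_1 = -Pa²/(2EI)  [x>a] = -18·1²/(2·50000) = -9/50000 rad
Load 2 — triangular load w₀=7 kN/m (0→w₀ over full span):
  θ_2 = (w₀Lx²/4-w₀L²x/3-w₀x⁴/(24L))/EI = (7·4·(12/5)²/4-7·4²·(12/5)/3-7·(12/5)⁴/(24·4))/50000 = -4039/3906250 rad
Superposition: θ = Σ θ_i = -37937/31250000 rad ≈ -0.001214 rad

θ(12/5) = -37937/31250000 rad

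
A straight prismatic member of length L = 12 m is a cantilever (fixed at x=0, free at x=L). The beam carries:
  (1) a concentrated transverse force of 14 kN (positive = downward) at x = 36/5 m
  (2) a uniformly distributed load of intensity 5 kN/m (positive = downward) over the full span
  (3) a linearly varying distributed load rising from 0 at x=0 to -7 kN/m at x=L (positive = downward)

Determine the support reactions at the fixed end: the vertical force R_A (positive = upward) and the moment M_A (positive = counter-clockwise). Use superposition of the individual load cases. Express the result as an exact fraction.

Load 1 — point force P=14 kN at a=36/5 m (b=L-a=24/5):
  R_A = P = 14 kN
  M_A = Pa = 14·(36/5) = 504/5 kN·m
Load 2 — uniform load w=5 kN/m over full span:
  R_A = wL = 5·12 = 60 kN
  M_A = wL²/2 = 5·12²/2 = 360 kN·m
Load 3 — triangular load w₀=-7 kN/m (0→w₀ over full span):
  R_A = w₀L/2 = (-7)·12/2 = -42 kN
  M_A = w₀L²/3 = (-7)·12²/3 = -336 kN·m
Superposition: R_A = 32 kN, M_A = 624/5 kN·m

R_A = 32 kN, M_A = 624/5 kN·m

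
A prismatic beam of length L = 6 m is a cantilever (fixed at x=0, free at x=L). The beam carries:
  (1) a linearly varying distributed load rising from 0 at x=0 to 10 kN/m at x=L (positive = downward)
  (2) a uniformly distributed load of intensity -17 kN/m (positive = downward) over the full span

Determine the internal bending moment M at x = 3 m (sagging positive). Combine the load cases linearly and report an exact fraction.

M(3) = 39 kN·m

Load 1 — triangular load w₀=10 kN/m (0→w₀ over full span):
  M_1 = w₀Lx/2 - w₀L²/3 - w₀x³/(6L) = 10·6·3/2 - 10·6²/3 - 10·3³/(6·6) = -75/2 kN·m
Load 2 — uniform load w=-17 kN/m over full span:
  M_2 = -w(L-x)²/2 = -(-17)·(6-3)²/2 = 153/2 kN·m
Superposition: M = Σ M_i = 39 kN·m ≈ 39.000000 kN·m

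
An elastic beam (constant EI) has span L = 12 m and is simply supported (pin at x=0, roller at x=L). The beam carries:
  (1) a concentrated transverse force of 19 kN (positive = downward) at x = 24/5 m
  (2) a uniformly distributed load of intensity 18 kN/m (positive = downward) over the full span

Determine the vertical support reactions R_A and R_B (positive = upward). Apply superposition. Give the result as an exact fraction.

Load 1 — point force P=19 kN at a=24/5 m (b=L-a=36/5):
  R_A = Pb/L = 19·(36/5)/12 = 57/5 kN
  R_B = Pa/L = 19·(24/5)/12 = 38/5 kN
Load 2 — uniform load w=18 kN/m over full span:
  R_A = wL/2 = 18·12/2 = 108 kN
  R_B = wL/2 = 18·12/2 = 108 kN
Superposition: R_A = 597/5 kN, R_B = 578/5 kN

R_A = 597/5 kN, R_B = 578/5 kN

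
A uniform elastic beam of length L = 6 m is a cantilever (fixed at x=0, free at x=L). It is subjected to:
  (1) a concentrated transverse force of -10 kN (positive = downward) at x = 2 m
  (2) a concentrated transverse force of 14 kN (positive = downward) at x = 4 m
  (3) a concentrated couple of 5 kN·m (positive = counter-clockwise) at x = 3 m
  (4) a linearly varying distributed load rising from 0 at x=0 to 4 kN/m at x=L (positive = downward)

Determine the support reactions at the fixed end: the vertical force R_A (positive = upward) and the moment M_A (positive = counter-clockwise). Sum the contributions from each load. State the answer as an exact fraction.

R_A = 16 kN, M_A = 79 kN·m

Load 1 — point force P=-10 kN at a=2 m (b=L-a=4):
  R_A = P = (-10) = -10 kN
  M_A = Pa = (-10)·2 = -20 kN·m
Load 2 — point force P=14 kN at a=4 m (b=L-a=2):
  R_A = P = 14 kN
  M_A = Pa = 14·4 = 56 kN·m
Load 3 — applied couple M₀=5 kN·m at a=3 m (b=L-a=3):
  R_A = 0 kN
  M_A = -M₀ = -5 kN·m
Load 4 — triangular load w₀=4 kN/m (0→w₀ over full span):
  R_A = w₀L/2 = 4·6/2 = 12 kN
  M_A = w₀L²/3 = 4·6²/3 = 48 kN·m
Superposition: R_A = 16 kN, M_A = 79 kN·m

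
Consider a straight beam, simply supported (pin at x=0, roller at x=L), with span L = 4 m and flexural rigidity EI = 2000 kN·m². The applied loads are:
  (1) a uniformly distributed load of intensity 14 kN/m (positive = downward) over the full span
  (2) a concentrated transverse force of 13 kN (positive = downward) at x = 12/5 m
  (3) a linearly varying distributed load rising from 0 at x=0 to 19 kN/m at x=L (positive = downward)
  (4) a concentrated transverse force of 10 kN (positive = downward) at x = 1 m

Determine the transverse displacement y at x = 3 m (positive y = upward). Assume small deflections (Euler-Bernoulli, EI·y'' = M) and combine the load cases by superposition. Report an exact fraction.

y(3) = -895769/24000000 m

Load 1 — uniform load w=14 kN/m over full span:
  y_1 = -wx(L³-2Lx²+x³)/(24EI) = -14·3·(4³-2·4·3²+3³)/(24·2000) = -133/8000 m
Load 2 — point force P=13 kN at a=12/5 m (b=L-a=8/5):
  y_2 = -Pa(L-x)(2Lx-a²-x²)/(6LEI)  [x>a] = -13·(12/5)·(4-3)·(2·4·3-(12/5)²-3²)/(6·4·2000) = -3003/500000 m
Load 3 — triangular load w₀=19 kN/m (0→w₀ over full span):
  y_3 = -w₀x(7L⁴-10L²x²+3x⁴)/(360LEI) = -19·3·(7·4⁴-10·4²·3²+3·3⁴)/(360·4·2000) = -2261/192000 m
Load 4 — point force P=10 kN at a=1 m (b=L-a=3):
  y_4 = -Pa(L-x)(2Lx-a²-x²)/(6LEI)  [x>a] = -10·1·(4-3)·(2·4·3-1²-3²)/(6·4·2000) = -7/2400 m
Superposition: y = Σ y_i = -895769/24000000 m ≈ -0.037324 m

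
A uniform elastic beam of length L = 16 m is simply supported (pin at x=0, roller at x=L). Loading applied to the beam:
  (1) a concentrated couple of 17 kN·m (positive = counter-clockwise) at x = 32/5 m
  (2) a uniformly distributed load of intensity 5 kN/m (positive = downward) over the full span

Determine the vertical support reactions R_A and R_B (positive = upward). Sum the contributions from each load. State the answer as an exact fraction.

Load 1 — applied couple M₀=17 kN·m at a=32/5 m (b=L-a=48/5):
  R_A = M₀/L = 17/16 kN
  R_B = -M₀/L = -17/16 kN
Load 2 — uniform load w=5 kN/m over full span:
  R_A = wL/2 = 5·16/2 = 40 kN
  R_B = wL/2 = 5·16/2 = 40 kN
Superposition: R_A = 657/16 kN, R_B = 623/16 kN

R_A = 657/16 kN, R_B = 623/16 kN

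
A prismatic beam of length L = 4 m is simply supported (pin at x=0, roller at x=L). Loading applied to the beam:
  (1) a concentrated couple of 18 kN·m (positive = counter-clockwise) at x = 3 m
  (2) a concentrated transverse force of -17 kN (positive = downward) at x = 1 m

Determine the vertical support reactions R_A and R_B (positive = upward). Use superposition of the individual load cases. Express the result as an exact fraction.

Load 1 — applied couple M₀=18 kN·m at a=3 m (b=L-a=1):
  R_A = M₀/L = 18/4 = 9/2 kN
  R_B = -M₀/L = -18/4 = -9/2 kN
Load 2 — point force P=-17 kN at a=1 m (b=L-a=3):
  R_A = Pb/L = (-17)·3/4 = -51/4 kN
  R_B = Pa/L = (-17)·1/4 = -17/4 kN
Superposition: R_A = -33/4 kN, R_B = -35/4 kN

R_A = -33/4 kN, R_B = -35/4 kN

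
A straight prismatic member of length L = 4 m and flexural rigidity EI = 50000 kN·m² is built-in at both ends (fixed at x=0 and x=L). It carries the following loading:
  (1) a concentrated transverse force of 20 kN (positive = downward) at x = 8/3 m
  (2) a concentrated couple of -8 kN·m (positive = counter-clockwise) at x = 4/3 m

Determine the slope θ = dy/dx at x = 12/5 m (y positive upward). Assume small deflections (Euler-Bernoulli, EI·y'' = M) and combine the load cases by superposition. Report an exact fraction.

Load 1 — point force P=20 kN at a=8/3 m (b=L-a=4/3):
  θ_1 = -Pb²x(2aL-(3a+b)x)/(2L³EI)  [x≤a] = -20·(4/3)²·(12/5)·(2·(8/3)·4-(3·(8/3)+(4/3))·(12/5))/(2·4³·50000) = 2/140625 rad
Load 2 — applied couple M₀=-8 kN·m at a=4/3 m (b=L-a=8/3):
  θ_2 = (R_Ax²/2 - M_Ax - M₀(x-a))/EI  [x>a] with R_A=-8/3, M_A=0 = ((-8/3)·(12/5)²/2 - 0·(12/5) - (-8)·((12/5)-(4/3)))/50000 = 4/234375 rad
Superposition: θ = Σ θ_i = 22/703125 rad ≈ 0.000031 rad

θ(12/5) = 22/703125 rad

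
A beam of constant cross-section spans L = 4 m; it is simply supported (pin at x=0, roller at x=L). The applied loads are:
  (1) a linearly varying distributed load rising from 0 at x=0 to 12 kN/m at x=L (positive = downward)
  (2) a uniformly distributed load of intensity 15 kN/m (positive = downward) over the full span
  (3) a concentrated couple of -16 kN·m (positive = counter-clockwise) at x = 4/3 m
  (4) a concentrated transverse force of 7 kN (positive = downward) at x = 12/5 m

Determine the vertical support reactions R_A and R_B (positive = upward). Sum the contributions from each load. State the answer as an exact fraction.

Load 1 — triangular load w₀=12 kN/m (0→w₀ over full span):
  R_A = w₀L/6 = 12·4/6 = 8 kN
  R_B = w₀L/3 = 12·4/3 = 16 kN
Load 2 — uniform load w=15 kN/m over full span:
  R_A = wL/2 = 15·4/2 = 30 kN
  R_B = wL/2 = 15·4/2 = 30 kN
Load 3 — applied couple M₀=-16 kN·m at a=4/3 m (b=L-a=8/3):
  R_A = M₀/L = (-16)/4 = -4 kN
  R_B = -M₀/L = -(-16)/4 = 4 kN
Load 4 — point force P=7 kN at a=12/5 m (b=L-a=8/5):
  R_A = Pb/L = 7·(8/5)/4 = 14/5 kN
  R_B = Pa/L = 7·(12/5)/4 = 21/5 kN
Superposition: R_A = 184/5 kN, R_B = 271/5 kN

R_A = 184/5 kN, R_B = 271/5 kN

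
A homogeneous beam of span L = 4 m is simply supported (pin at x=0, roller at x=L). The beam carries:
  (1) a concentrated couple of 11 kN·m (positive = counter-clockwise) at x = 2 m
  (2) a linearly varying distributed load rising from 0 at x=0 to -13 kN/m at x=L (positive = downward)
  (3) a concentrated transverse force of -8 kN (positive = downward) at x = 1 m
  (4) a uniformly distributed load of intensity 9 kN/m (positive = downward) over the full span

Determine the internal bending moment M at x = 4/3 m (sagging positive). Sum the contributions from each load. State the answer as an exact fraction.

Load 1 — applied couple M₀=11 kN·m at a=2 m (b=L-a=2):
  M_1 = M₀x/L  [x≤a] = 11·(4/3)/4 = 11/3 kN·m
Load 2 — triangular load w₀=-13 kN/m (0→w₀ over full span):
  M_2 = w₀Lx/6 - w₀x³/(6L) = (-13)·4·(4/3)/6 - (-13)·(4/3)³/(6·4) = -832/81 kN·m
Load 3 — point force P=-8 kN at a=1 m (b=L-a=3):
  M_3 = Pa(L-x)/L  [x>a] = (-8)·1·(4-(4/3))/4 = -16/3 kN·m
Load 4 — uniform load w=9 kN/m over full span:
  M_4 = wx(L-x)/2 = 9·(4/3)·(4-(4/3))/2 = 16 kN·m
Superposition: M = Σ M_i = 329/81 kN·m ≈ 4.061728 kN·m

M(4/3) = 329/81 kN·m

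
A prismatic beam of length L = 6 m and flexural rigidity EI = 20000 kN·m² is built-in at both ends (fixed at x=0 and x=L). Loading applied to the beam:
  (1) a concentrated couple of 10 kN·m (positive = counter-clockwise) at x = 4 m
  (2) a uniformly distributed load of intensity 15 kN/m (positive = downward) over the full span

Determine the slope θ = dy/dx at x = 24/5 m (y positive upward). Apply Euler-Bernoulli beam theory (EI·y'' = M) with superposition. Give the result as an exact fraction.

θ(24/5) = 43/31250 rad

Load 1 — applied couple M₀=10 kN·m at a=4 m (b=L-a=2):
  θ_1 = (R_Ax²/2 - M_Ax - M₀(x-a))/EI  [x>a] with R_A=20/9, M_A=10/3 = ((20/9)·(24/5)²/2 - (10/3)·(24/5) - 10·((24/5)-4))/20000 = 1/12500 rad
Load 2 — uniform load w=15 kN/m over full span:
  θ_2 = -wx(L-x)(L-2x)/(12EI) = -15·(24/5)·(6-(24/5))·(6-2·(24/5))/(12·20000) = 81/62500 rad
Superposition: θ = Σ θ_i = 43/31250 rad ≈ 0.001376 rad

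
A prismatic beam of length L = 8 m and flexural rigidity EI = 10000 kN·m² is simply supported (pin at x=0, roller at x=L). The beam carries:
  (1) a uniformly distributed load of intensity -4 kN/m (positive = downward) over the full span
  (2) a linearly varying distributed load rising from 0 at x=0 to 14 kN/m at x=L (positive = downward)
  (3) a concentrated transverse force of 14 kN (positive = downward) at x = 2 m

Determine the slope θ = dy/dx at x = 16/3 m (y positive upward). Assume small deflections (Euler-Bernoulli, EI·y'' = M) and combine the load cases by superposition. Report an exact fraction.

θ(16/3) = 59021/12150000 rad

Load 1 — uniform load w=-4 kN/m over full span:
  θ_1 = -w(L³-6Lx²+4x³)/(24EI) = -(-4)·(8³-6·8·(16/3)²+4·(16/3)³)/(24·10000) = -208/50625 rad
Load 2 — triangular load w₀=14 kN/m (0→w₀ over full span):
  θ_2 = -w₀(7L⁴-30L²x²+15x⁴)/(360LEI) = -14·(7·8⁴-30·8²·(16/3)²+15·(16/3)⁴)/(360·8·10000) = 5096/759375 rad
Load 3 — point force P=14 kN at a=2 m (b=L-a=6):
  θ_3 = -Pa(2L²-6Lx+3x²+a²)/(6LEI)  [x>a] = -14·2·(2·8²-6·8·(16/3)+3·(16/3)²+2²)/(6·8·10000) = 203/90000 rad
Superposition: θ = Σ θ_i = 59021/12150000 rad ≈ 0.004858 rad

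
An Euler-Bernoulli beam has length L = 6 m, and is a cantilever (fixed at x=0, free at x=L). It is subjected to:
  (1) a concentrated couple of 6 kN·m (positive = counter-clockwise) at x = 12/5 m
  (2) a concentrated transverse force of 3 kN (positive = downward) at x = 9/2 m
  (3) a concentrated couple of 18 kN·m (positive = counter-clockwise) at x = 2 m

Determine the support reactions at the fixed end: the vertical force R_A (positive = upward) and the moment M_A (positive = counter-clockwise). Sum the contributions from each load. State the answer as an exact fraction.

R_A = 3 kN, M_A = -21/2 kN·m

Load 1 — applied couple M₀=6 kN·m at a=12/5 m (b=L-a=18/5):
  R_A = 0 kN
  M_A = -M₀ = -6 kN·m
Load 2 — point force P=3 kN at a=9/2 m (b=L-a=3/2):
  R_A = P = 3 kN
  M_A = Pa = 3·(9/2) = 27/2 kN·m
Load 3 — applied couple M₀=18 kN·m at a=2 m (b=L-a=4):
  R_A = 0 kN
  M_A = -M₀ = -18 kN·m
Superposition: R_A = 3 kN, M_A = -21/2 kN·m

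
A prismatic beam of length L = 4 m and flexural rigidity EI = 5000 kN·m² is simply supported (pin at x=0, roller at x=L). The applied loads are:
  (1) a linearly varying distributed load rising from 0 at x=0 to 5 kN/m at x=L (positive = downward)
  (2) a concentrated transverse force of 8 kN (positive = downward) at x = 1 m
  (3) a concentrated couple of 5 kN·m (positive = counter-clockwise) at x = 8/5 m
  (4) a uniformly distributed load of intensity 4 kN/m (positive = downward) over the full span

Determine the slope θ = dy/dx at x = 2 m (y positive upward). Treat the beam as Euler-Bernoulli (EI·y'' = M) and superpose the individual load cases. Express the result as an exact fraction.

Load 1 — triangular load w₀=5 kN/m (0→w₀ over full span):
  θ_1 = -w₀(7L⁴-30L²x²+15x⁴)/(360LEI) = -5·(7·4⁴-30·4²·2²+15·2⁴)/(360·4·5000) = -7/90000 rad
Load 2 — point force P=8 kN at a=1 m (b=L-a=3):
  θ_2 = -Pa(2L²-6Lx+3x²+a²)/(6LEI)  [x>a] = -8·1·(2·4²-6·4·2+3·2²+1²)/(6·4·5000) = 1/5000 rad
Load 3 — applied couple M₀=5 kN·m at a=8/5 m (b=L-a=12/5):
  θ_3 = (M₀x²/(2L)-M₀(x-a)+C₁)/EI  [x>a] with C₁=M₀(3b²-L²)/(6L)=4/15 = (5·2²/(2·4)-5·(2-(8/5))+(4/15))/5000 = 23/150000 rad
Load 4 — uniform load w=4 kN/m over full span:
  θ_4 = -w(L³-6Lx²+4x³)/(24EI) = -4·(4³-6·4·2²+4·2³)/(24·5000) = 0 rad
Superposition: θ = Σ θ_i = 31/112500 rad ≈ 0.000276 rad

θ(2) = 31/112500 rad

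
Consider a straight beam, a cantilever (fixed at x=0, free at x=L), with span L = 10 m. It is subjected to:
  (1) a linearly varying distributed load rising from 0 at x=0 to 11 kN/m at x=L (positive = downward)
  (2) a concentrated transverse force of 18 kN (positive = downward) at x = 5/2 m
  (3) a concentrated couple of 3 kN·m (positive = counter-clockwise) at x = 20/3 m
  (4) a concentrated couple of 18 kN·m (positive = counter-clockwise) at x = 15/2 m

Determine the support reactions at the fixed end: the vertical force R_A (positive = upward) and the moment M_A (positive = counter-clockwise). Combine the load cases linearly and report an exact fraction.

Load 1 — triangular load w₀=11 kN/m (0→w₀ over full span):
  R_A = w₀L/2 = 11·10/2 = 55 kN
  M_A = w₀L²/3 = 11·10²/3 = 1100/3 kN·m
Load 2 — point force P=18 kN at a=5/2 m (b=L-a=15/2):
  R_A = P = 18 kN
  M_A = Pa = 18·(5/2) = 45 kN·m
Load 3 — applied couple M₀=3 kN·m at a=20/3 m (b=L-a=10/3):
  R_A = 0 kN
  M_A = -M₀ = -3 kN·m
Load 4 — applied couple M₀=18 kN·m at a=15/2 m (b=L-a=5/2):
  R_A = 0 kN
  M_A = -M₀ = -18 kN·m
Superposition: R_A = 73 kN, M_A = 1172/3 kN·m

R_A = 73 kN, M_A = 1172/3 kN·m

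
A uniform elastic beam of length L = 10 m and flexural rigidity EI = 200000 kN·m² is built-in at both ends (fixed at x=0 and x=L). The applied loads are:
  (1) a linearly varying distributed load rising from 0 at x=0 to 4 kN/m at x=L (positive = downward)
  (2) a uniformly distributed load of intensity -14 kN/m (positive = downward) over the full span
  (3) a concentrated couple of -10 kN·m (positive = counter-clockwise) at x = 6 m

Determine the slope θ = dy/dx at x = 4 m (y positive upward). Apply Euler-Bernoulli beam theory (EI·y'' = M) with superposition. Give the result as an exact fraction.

Load 1 — triangular load w₀=4 kN/m (0→w₀ over full span):
  θ_1 = -w₀(2x(L-x)(L-2x)(x+2L)+x²(L-x)²)/(120LEI) = -4·(2·4·(10-4)·(10-2·4)·(4+2·10)+4²·(10-4)²)/(120·10·200000) = -3/62500 rad
Load 2 — uniform load w=-14 kN/m over full span:
  θ_2 = -wx(L-x)(L-2x)/(12EI) = -(-14)·4·(10-4)·(10-2·4)/(12·200000) = 7/25000 rad
Load 3 — applied couple M₀=-10 kN·m at a=6 m (b=L-a=4):
  θ_3 = (R_Ax²/2 - M_Ax)/EI  [x≤a] with R_A=-36/25, M_A=-16/5 = ((-36/25)·4²/2 - (-16/5)·4)/200000 = 1/156250 rad
Superposition: θ = Σ θ_i = 149/625000 rad ≈ 0.000238 rad

θ(4) = 149/625000 rad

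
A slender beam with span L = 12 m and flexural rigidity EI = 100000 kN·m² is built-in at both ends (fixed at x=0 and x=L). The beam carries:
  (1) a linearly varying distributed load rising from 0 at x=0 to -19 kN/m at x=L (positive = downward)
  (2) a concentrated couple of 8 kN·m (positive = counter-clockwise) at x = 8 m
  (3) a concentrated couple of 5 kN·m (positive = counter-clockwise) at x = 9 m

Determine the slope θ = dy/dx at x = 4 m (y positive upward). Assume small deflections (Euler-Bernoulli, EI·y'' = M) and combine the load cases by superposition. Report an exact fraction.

θ(4) = 3061/3000000 rad

Load 1 — triangular load w₀=-19 kN/m (0→w₀ over full span):
  θ_1 = -w₀(2x(L-x)(L-2x)(x+2L)+x²(L-x)²)/(120LEI) = -(-19)·(2·4·(12-4)·(12-2·4)·(4+2·12)+4²·(12-4)²)/(120·12·100000) = 152/140625 rad
Load 2 — applied couple M₀=8 kN·m at a=8 m (b=L-a=4):
  θ_2 = (R_Ax²/2 - M_Ax)/EI  [x≤a] with R_A=8/9, M_A=8/3 = ((8/9)·4²/2 - (8/3)·4)/100000 = -1/28125 rad
Load 3 — applied couple M₀=5 kN·m at a=9 m (b=L-a=3):
  θ_3 = (R_Ax²/2 - M_Ax)/EI  [x≤a] with R_A=15/32, M_A=25/16 = ((15/32)·4²/2 - (25/16)·4)/100000 = -1/40000 rad
Superposition: θ = Σ θ_i = 3061/3000000 rad ≈ 0.001020 rad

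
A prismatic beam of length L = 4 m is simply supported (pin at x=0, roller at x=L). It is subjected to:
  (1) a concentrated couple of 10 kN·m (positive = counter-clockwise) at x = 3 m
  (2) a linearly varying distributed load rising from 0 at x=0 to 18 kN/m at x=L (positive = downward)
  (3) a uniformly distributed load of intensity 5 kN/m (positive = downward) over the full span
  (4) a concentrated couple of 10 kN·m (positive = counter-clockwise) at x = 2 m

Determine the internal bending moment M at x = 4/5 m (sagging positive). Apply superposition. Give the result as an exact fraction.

Load 1 — applied couple M₀=10 kN·m at a=3 m (b=L-a=1):
  M_1 = M₀x/L  [x≤a] = 10·(4/5)/4 = 2 kN·m
Load 2 — triangular load w₀=18 kN/m (0→w₀ over full span):
  M_2 = w₀Lx/6 - w₀x³/(6L) = 18·4·(4/5)/6 - 18·(4/5)³/(6·4) = 1152/125 kN·m
Load 3 — uniform load w=5 kN/m over full span:
  M_3 = wx(L-x)/2 = 5·(4/5)·(4-(4/5))/2 = 32/5 kN·m
Load 4 — applied couple M₀=10 kN·m at a=2 m (b=L-a=2):
  M_4 = M₀x/L  [x≤a] = 10·(4/5)/4 = 2 kN·m
Superposition: M = Σ M_i = 2452/125 kN·m ≈ 19.616000 kN·m

M(4/5) = 2452/125 kN·m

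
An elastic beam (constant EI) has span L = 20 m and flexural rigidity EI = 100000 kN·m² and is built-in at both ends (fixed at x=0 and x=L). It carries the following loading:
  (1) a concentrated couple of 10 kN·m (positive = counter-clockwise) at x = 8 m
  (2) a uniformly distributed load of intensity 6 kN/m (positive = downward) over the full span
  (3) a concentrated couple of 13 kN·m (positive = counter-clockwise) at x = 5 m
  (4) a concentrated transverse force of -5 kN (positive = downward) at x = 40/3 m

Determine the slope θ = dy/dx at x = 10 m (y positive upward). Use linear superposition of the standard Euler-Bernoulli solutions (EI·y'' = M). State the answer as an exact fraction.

Load 1 — applied couple M₀=10 kN·m at a=8 m (b=L-a=12):
  θ_1 = (R_Ax²/2 - M_Ax - M₀(x-a))/EI  [x>a] with R_A=18/25, M_A=6/5 = ((18/25)·10²/2 - (6/5)·10 - 10·(10-8))/100000 = 1/25000 rad
Load 2 — uniform load w=6 kN/m over full span:
  θ_2 = -wx(L-x)(L-2x)/(12EI) = -6·10·(20-10)·(20-2·10)/(12·100000) = 0 rad
Load 3 — applied couple M₀=13 kN·m at a=5 m (b=L-a=15):
  θ_3 = (R_Ax²/2 - M_Ax - M₀(x-a))/EI  [x>a] with R_A=117/160, M_A=-39/16 = ((117/160)·10²/2 - (-39/16)·10 - 13·(10-5))/100000 = -13/320000 rad
Load 4 — point force P=-5 kN at a=40/3 m (b=L-a=20/3):
  θ_4 = -Pb²x(2aL-(3a+b)x)/(2L³EI)  [x≤a] = -(-5)·(20/3)²·10·(2·(40/3)·20-(3·(40/3)+(20/3))·10)/(2·20³·100000) = 1/10800 rad
Superposition: θ = Σ θ_i = 3973/43200000 rad ≈ 0.000092 rad

θ(10) = 3973/43200000 rad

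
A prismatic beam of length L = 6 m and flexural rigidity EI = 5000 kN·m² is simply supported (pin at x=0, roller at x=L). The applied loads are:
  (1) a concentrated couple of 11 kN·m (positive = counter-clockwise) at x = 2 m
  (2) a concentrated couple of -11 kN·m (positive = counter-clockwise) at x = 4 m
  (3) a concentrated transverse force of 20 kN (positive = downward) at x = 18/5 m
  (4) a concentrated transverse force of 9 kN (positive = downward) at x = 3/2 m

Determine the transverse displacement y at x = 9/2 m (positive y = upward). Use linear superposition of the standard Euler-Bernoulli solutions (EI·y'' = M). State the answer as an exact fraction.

Load 1 — applied couple M₀=11 kN·m at a=2 m (b=L-a=4):
  y_1 = (M₀x³/(6L)-M₀(x-a)²/2+C₁x)/EI  [x>a] with C₁=M₀(3b²-L²)/(6L)=11/3 = (11·(9/2)³/(6·6)-11·((9/2)-2)²/2+(11/3)·(9/2))/5000 = 319/160000 m
Load 2 — applied couple M₀=-11 kN·m at a=4 m (b=L-a=2):
  y_2 = (M₀x³/(6L)-M₀(x-a)²/2+C₁x)/EI  [x>a] with C₁=M₀(3b²-L²)/(6L)=22/3 = ((-11)·(9/2)³/(6·6)-(-11)·((9/2)-4)²/2+(22/3)·(9/2))/5000 = 209/160000 m
Load 3 — point force P=20 kN at a=18/5 m (b=L-a=12/5):
  y_3 = -Pa(L-x)(2Lx-a²-x²)/(6LEI)  [x>a] = -20·(18/5)·(6-(9/2))·(2·6·(9/2)-(18/5)²-(9/2)²)/(6·6·5000) = -6237/500000 m
Load 4 — point force P=9 kN at a=3/2 m (b=L-a=9/2):
  y_4 = -Pa(L-x)(2Lx-a²-x²)/(6LEI)  [x>a] = -9·(3/2)·(6-(9/2))·(2·6·(9/2)-(3/2)²-(9/2)²)/(6·6·5000) = -567/160000 m
Superposition: y = Σ y_i = -50871/4000000 m ≈ -0.012718 m

y(9/2) = -50871/4000000 m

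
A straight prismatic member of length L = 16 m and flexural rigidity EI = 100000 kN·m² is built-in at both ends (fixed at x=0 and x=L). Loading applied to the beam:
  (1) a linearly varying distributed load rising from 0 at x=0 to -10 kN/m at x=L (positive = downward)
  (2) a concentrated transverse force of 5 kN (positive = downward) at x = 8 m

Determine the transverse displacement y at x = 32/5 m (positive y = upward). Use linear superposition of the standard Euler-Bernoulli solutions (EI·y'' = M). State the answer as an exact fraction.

Load 1 — triangular load w₀=-10 kN/m (0→w₀ over full span):
  y_1 = -w₀x²(L-x)²(x+2L)/(120LEI) = -(-10)·(32/5)²·(16-(32/5))²·((32/5)+2·16)/(120·16·100000) = 73728/9765625 m
Load 2 — point force P=5 kN at a=8 m (b=L-a=8):
  y_2 = -Pb²x²(3aL-(3a+b)x)/(6L³EI)  [x≤a] = -5·8²·(32/5)²·(3·8·16-(3·8+8)·(32/5))/(6·16³·100000) = -224/234375 m
Superposition: y = Σ y_i = 193184/29296875 m ≈ 0.006594 m

y(32/5) = 193184/29296875 m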